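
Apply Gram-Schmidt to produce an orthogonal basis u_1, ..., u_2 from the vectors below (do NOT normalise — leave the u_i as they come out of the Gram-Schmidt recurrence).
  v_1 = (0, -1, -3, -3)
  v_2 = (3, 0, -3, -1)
Orthogonal basis:
  u_1 = (0, -1, -3, -3)
  u_2 = (3, 12/19, -21/19, 17/19)

Apply the Gram-Schmidt recurrence
  u_1 = v_1
  u_i = v_i − Σ_{j<i} ((v_i · u_j) / (u_j · u_j)) · u_j.

Step by step this gives:
  u_1 = (0, -1, -3, -3)
  u_2 = (3, 12/19, -21/19, 17/19)

Orthogonality check:
  u_2 · u_1 = 0 (should be 0)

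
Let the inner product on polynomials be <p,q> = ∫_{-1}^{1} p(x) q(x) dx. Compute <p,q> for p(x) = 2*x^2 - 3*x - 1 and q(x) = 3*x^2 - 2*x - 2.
<p,q> = 86/15

Expand the product: p(x)·q(x) = 6*x^4 - 13*x^3 - x^2 + 8*x + 2.
∫_{-1}^{1} of each monomial x^k gives [2/(k+1) if k even, 0 if k odd]. Integrating term-by-term (or equivalently evaluating the antiderivative F(x) = 6*x^5/5 - 13*x^4/4 - x^3/3 + 4*x^2 + 2*x at the endpoints):
  F(1) − F(−1) = 217/60 − (-127/60) = 86/15.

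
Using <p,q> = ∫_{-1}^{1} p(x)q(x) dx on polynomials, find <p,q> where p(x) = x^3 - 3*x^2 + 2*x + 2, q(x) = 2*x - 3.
<p,q> = -38/15

Expand the product: p(x)·q(x) = 2*x^4 - 9*x^3 + 13*x^2 - 2*x - 6.
∫_{-1}^{1} of each monomial x^k gives [2/(k+1) if k even, 0 if k odd]. Integrating term-by-term (or equivalently evaluating the antiderivative F(x) = 2*x^5/5 - 9*x^4/4 + 13*x^3/3 - x^2 - 6*x at the endpoints):
  F(1) − F(−1) = -271/60 − (-119/60) = -38/15.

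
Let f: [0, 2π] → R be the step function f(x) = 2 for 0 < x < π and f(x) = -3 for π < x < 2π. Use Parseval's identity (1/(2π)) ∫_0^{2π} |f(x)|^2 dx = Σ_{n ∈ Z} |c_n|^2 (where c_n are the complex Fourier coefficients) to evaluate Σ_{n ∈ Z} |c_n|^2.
Σ |c_n|^2 = 13/2

Parseval equates the L^2 energy of f (normalised by 1/(2π)) with the ℓ^2 sum of its Fourier coefficients: (1/(2π)) ∫_0^{2π} |f|^2 = Σ |c_n|^2.
Compute the left side: (1/(2π)) [∫_0^π 2^2 dx + ∫_π^{2π} (-3)^2 dx] = (1/(2π)) · (4π + 9π) = (4 + 9)/2 = 13/2.
So Σ_{n ∈ Z} |c_n|^2 = 13/2.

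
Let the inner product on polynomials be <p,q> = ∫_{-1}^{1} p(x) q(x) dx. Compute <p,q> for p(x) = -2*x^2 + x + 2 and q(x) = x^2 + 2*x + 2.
<p,q> = 36/5

Expand the product: p(x)·q(x) = -2*x^4 - 3*x^3 + 6*x + 4.
∫_{-1}^{1} of each monomial x^k gives [2/(k+1) if k even, 0 if k odd]. Integrating term-by-term (or equivalently evaluating the antiderivative F(x) = -2*x^5/5 - 3*x^4/4 + 3*x^2 + 4*x at the endpoints):
  F(1) − F(−1) = 117/20 − (-27/20) = 36/5.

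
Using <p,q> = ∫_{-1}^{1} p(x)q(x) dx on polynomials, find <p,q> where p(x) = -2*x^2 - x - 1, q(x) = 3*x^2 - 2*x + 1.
<p,q> = -32/5

Expand the product: p(x)·q(x) = -6*x^4 + x^3 - 3*x^2 + x - 1.
∫_{-1}^{1} of each monomial x^k gives [2/(k+1) if k even, 0 if k odd]. Integrating term-by-term (or equivalently evaluating the antiderivative F(x) = -6*x^5/5 + x^4/4 - x^3 + x^2/2 - x at the endpoints):
  F(1) − F(−1) = -49/20 − (79/20) = -32/5.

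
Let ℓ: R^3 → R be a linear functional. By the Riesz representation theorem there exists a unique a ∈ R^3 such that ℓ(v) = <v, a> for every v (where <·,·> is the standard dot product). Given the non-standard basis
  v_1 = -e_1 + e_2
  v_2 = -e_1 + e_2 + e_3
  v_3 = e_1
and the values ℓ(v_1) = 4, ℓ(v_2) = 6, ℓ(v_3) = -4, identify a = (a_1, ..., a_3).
a = (-4, 0, 2)

Write a = (a_1, ..., a_3) in the standard basis. For each basis vector v_i, ℓ(v_i) = <v_i, a> is a linear equation in the a_j's. Collect the n equations into a matrix system V a = ℓ, where row i of V is v_i (expressed in the standard basis). Since V is invertible (lower-triangular with 1s on the diagonal, up to permutation), solve by back-substitution:
  V =
[[-1, 1, 0],
 [-1, 1, 1],
 [1, 0, 0]]
  V a = (4, 6, -4)
Solving gives a = (-4, 0, 2).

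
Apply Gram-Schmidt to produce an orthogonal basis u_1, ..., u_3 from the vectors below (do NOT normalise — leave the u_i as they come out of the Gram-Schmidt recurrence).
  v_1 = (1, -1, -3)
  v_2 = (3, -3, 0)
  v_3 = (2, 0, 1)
Orthogonal basis:
  u_1 = (1, -1, -3)
  u_2 = (27/11, -27/11, 18/11)
  u_3 = (1, 1, 0)

Apply the Gram-Schmidt recurrence
  u_1 = v_1
  u_i = v_i − Σ_{j<i} ((v_i · u_j) / (u_j · u_j)) · u_j.

Step by step this gives:
  u_1 = (1, -1, -3)
  u_2 = (27/11, -27/11, 18/11)
  u_3 = (1, 1, 0)

Orthogonality check:
  u_2 · u_1 = 0 (should be 0)
  u_3 · u_1 = 0 (should be 0)
  u_3 · u_2 = 0 (should be 0)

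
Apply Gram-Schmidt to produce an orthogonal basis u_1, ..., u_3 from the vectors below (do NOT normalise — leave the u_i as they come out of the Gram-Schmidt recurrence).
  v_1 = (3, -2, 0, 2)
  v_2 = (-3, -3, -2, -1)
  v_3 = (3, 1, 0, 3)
Orthogonal basis:
  u_1 = (3, -2, 0, 2)
  u_2 = (-36/17, -61/17, -2, -7/17)
  u_3 = (-24/61, 2/3, -190/183, 230/183)

Apply the Gram-Schmidt recurrence
  u_1 = v_1
  u_i = v_i − Σ_{j<i} ((v_i · u_j) / (u_j · u_j)) · u_j.

Step by step this gives:
  u_1 = (3, -2, 0, 2)
  u_2 = (-36/17, -61/17, -2, -7/17)
  u_3 = (-24/61, 2/3, -190/183, 230/183)

Orthogonality check:
  u_2 · u_1 = 0 (should be 0)
  u_3 · u_1 = 0 (should be 0)
  u_3 · u_2 = 0 (should be 0)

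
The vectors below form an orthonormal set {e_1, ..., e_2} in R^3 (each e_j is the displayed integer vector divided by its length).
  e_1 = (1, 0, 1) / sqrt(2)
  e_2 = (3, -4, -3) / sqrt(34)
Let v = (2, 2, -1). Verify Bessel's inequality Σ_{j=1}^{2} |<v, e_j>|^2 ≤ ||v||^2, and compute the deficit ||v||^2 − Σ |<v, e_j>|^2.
Σ |<v, e_j>|^2 = 9/17; ||v||^2 = 9; deficit = 144/17

Write each e_j = u_j / sqrt(<u_j, u_j>) where u_j is the displayed integer vector. Then <v, e_j> = <v, u_j> / sqrt(<u_j, u_j>), so |<v, e_j>|^2 = <v, u_j>^2 / <u_j, u_j>.
Coefficients: <v, e_1> = 1/sqrt(2), <v, e_2> = 1/sqrt(34).
Square and sum: Σ |<v, e_j>|^2 = 9/17.
Compute ||v||^2 = v·v = 9.
Deficit = 9 − 9/17 = 144/17 ≥ 0, confirming Bessel's inequality. (The deficit equals ||v − Σ <v,e_j> e_j||^2, the squared distance from v to span{e_j}.)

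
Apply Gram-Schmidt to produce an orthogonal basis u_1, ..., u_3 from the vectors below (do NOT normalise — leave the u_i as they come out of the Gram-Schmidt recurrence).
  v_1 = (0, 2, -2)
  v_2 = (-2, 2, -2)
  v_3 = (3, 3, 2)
Orthogonal basis:
  u_1 = (0, 2, -2)
  u_2 = (-2, 0, 0)
  u_3 = (0, 5/2, 5/2)

Apply the Gram-Schmidt recurrence
  u_1 = v_1
  u_i = v_i − Σ_{j<i} ((v_i · u_j) / (u_j · u_j)) · u_j.

Step by step this gives:
  u_1 = (0, 2, -2)
  u_2 = (-2, 0, 0)
  u_3 = (0, 5/2, 5/2)

Orthogonality check:
  u_2 · u_1 = 0 (should be 0)
  u_3 · u_1 = 0 (should be 0)
  u_3 · u_2 = 0 (should be 0)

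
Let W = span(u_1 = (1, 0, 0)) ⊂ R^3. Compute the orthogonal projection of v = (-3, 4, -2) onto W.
proj_W(v) = (-3, 0, 0)

Set up U = [u_1 | ... | u_1] ∈ R^(3×1). The projector onto W = col(U) is P = U (U^T U)^(-1) U^T.
Compute U^T U =
  [1],
and U^T v = (-3).
Solve U^T U · c = U^T v for the coefficients: c = (-3). The projection is proj_W(v) = U c.
Check: (v - proj_W(v)) · u_1 = 0  (should be 0).
Result: proj_W(v) = (-3, 0, 0).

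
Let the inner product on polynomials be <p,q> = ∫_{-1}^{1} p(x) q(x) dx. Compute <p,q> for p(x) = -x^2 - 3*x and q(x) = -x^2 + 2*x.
<p,q> = -18/5

Expand the product: p(x)·q(x) = x^4 + x^3 - 6*x^2.
∫_{-1}^{1} of each monomial x^k gives [2/(k+1) if k even, 0 if k odd]. Integrating term-by-term (or equivalently evaluating the antiderivative F(x) = x^5/5 + x^4/4 - 2*x^3 at the endpoints):
  F(1) − F(−1) = -31/20 − (41/20) = -18/5.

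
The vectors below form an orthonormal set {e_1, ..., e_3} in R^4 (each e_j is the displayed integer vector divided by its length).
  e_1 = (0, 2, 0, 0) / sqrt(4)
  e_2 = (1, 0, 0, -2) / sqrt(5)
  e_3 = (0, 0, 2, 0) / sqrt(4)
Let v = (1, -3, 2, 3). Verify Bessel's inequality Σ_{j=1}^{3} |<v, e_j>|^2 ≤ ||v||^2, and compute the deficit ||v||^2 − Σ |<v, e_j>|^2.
Σ |<v, e_j>|^2 = 18; ||v||^2 = 23; deficit = 5

Write each e_j = u_j / sqrt(<u_j, u_j>) where u_j is the displayed integer vector. Then <v, e_j> = <v, u_j> / sqrt(<u_j, u_j>), so |<v, e_j>|^2 = <v, u_j>^2 / <u_j, u_j>.
Coefficients: <v, e_1> = -6/sqrt(4), <v, e_2> = -5/sqrt(5), <v, e_3> = 4/sqrt(4).
Square and sum: Σ |<v, e_j>|^2 = 18.
Compute ||v||^2 = v·v = 23.
Deficit = 23 − 18 = 5 ≥ 0, confirming Bessel's inequality. (The deficit equals ||v − Σ <v,e_j> e_j||^2, the squared distance from v to span{e_j}.)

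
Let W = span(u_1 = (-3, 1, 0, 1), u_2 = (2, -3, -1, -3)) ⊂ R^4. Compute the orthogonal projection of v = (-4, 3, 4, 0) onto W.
proj_W(v) = (-381/109, 246/109, 51/109, 246/109)

Set up U = [u_1 | ... | u_2] ∈ R^(4×2). The projector onto W = col(U) is P = U (U^T U)^(-1) U^T.
Compute U^T U =
  [11, -12]
  [-12, 23],
and U^T v = (15, -21).
Solve U^T U · c = U^T v for the coefficients: c = (93/109, -51/109). The projection is proj_W(v) = U c.
Check: (v - proj_W(v)) · u_1 = 0  (should be 0).
Check: (v - proj_W(v)) · u_2 = 0  (should be 0).
Result: proj_W(v) = (-381/109, 246/109, 51/109, 246/109).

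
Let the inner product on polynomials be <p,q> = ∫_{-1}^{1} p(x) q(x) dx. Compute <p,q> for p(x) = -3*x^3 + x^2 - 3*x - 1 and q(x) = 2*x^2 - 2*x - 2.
<p,q> = 128/15

Expand the product: p(x)·q(x) = -6*x^5 + 8*x^4 - 2*x^3 + 2*x^2 + 8*x + 2.
∫_{-1}^{1} of each monomial x^k gives [2/(k+1) if k even, 0 if k odd]. Integrating term-by-term (or equivalently evaluating the antiderivative F(x) = -x^6 + 8*x^5/5 - x^4/2 + 2*x^3/3 + 4*x^2 + 2*x at the endpoints):
  F(1) − F(−1) = 203/30 − (-53/30) = 128/15.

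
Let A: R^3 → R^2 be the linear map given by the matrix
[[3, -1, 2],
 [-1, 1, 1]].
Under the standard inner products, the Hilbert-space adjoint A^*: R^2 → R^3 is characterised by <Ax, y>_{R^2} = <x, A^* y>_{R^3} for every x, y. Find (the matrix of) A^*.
A^* = A^T =
[[3, -1],
 [-1, 1],
 [2, 1]]

For real matrices with standard dot products, the defining identity <Ax, y> = <x, A^* y> gives (Ax)^T y = x^T (A^*) y, i.e. x^T A^T y = x^T (A^*) y. Since this holds for all x, y, we must have A^* = A^T. Therefore
A^* =
[[3, -1],
 [-1, 1],
 [2, 1]].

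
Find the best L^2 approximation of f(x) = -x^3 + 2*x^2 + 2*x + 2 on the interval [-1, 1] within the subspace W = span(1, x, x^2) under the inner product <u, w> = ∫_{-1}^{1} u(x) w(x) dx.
g(x) = 2*x^2 + 7*x/5 + 2

The best approximation g ∈ W is the orthogonal projection of f onto W. Writing g = a_0 + a_1 x + a_2 x^2, the coefficients solve the normal equations G · a = b where
  G_{ij} = <φ_i, φ_j> and b_i = <f, φ_i>, with φ_0 = 1, φ_1 = x, φ_2 = x^2.
G =
  [2, 0, 2/3]
  [0, 2/3, 0]
  [2/3, 0, 2/5],
b = (16/3, 14/15, 32/15).
Solving gives a_0 = 2, a_1 = 7/5, a_2 = 2, so
  g(x) = 2*x^2 + 7*x/5 + 2.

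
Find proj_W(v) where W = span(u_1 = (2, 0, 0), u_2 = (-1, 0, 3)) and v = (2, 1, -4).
proj_W(v) = (2, 0, -4)

Set up U = [u_1 | ... | u_2] ∈ R^(3×2). The projector onto W = col(U) is P = U (U^T U)^(-1) U^T.
Compute U^T U =
  [4, -2]
  [-2, 10],
and U^T v = (4, -14).
Solve U^T U · c = U^T v for the coefficients: c = (1/3, -4/3). The projection is proj_W(v) = U c.
Check: (v - proj_W(v)) · u_1 = 0  (should be 0).
Check: (v - proj_W(v)) · u_2 = 0  (should be 0).
Result: proj_W(v) = (2, 0, -4).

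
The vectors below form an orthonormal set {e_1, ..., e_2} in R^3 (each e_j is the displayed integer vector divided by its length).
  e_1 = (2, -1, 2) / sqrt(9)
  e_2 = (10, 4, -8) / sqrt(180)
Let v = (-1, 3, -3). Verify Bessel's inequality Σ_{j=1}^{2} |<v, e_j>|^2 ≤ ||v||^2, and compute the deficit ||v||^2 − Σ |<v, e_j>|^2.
Σ |<v, e_j>|^2 = 86/5; ||v||^2 = 19; deficit = 9/5

Write each e_j = u_j / sqrt(<u_j, u_j>) where u_j is the displayed integer vector. Then <v, e_j> = <v, u_j> / sqrt(<u_j, u_j>), so |<v, e_j>|^2 = <v, u_j>^2 / <u_j, u_j>.
Coefficients: <v, e_1> = -11/sqrt(9), <v, e_2> = 26/sqrt(180).
Square and sum: Σ |<v, e_j>|^2 = 86/5.
Compute ||v||^2 = v·v = 19.
Deficit = 19 − 86/5 = 9/5 ≥ 0, confirming Bessel's inequality. (The deficit equals ||v − Σ <v,e_j> e_j||^2, the squared distance from v to span{e_j}.)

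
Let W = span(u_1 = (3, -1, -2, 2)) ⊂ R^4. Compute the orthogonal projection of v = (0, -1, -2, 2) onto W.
proj_W(v) = (3/2, -1/2, -1, 1)

Set up U = [u_1 | ... | u_1] ∈ R^(4×1). The projector onto W = col(U) is P = U (U^T U)^(-1) U^T.
Compute U^T U =
  [18],
and U^T v = (9).
Solve U^T U · c = U^T v for the coefficients: c = (1/2). The projection is proj_W(v) = U c.
Check: (v - proj_W(v)) · u_1 = 0  (should be 0).
Result: proj_W(v) = (3/2, -1/2, -1, 1).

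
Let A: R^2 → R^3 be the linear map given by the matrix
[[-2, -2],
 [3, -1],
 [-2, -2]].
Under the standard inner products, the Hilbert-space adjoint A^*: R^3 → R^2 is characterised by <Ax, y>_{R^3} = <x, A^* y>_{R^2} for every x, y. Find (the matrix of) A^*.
A^* = A^T =
[[-2, 3, -2],
 [-2, -1, -2]]

For real matrices with standard dot products, the defining identity <Ax, y> = <x, A^* y> gives (Ax)^T y = x^T (A^*) y, i.e. x^T A^T y = x^T (A^*) y. Since this holds for all x, y, we must have A^* = A^T. Therefore
A^* =
[[-2, 3, -2],
 [-2, -1, -2]].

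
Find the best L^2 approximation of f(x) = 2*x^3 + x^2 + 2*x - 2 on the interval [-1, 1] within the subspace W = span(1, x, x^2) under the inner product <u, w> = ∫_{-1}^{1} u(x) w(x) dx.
g(x) = x^2 + 16*x/5 - 2

The best approximation g ∈ W is the orthogonal projection of f onto W. Writing g = a_0 + a_1 x + a_2 x^2, the coefficients solve the normal equations G · a = b where
  G_{ij} = <φ_i, φ_j> and b_i = <f, φ_i>, with φ_0 = 1, φ_1 = x, φ_2 = x^2.
G =
  [2, 0, 2/3]
  [0, 2/3, 0]
  [2/3, 0, 2/5],
b = (-10/3, 32/15, -14/15).
Solving gives a_0 = -2, a_1 = 16/5, a_2 = 1, so
  g(x) = x^2 + 16*x/5 - 2.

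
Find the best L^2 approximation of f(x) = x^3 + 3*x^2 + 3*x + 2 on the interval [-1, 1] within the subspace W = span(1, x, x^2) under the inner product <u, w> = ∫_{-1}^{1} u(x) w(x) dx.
g(x) = 3*x^2 + 18*x/5 + 2

The best approximation g ∈ W is the orthogonal projection of f onto W. Writing g = a_0 + a_1 x + a_2 x^2, the coefficients solve the normal equations G · a = b where
  G_{ij} = <φ_i, φ_j> and b_i = <f, φ_i>, with φ_0 = 1, φ_1 = x, φ_2 = x^2.
G =
  [2, 0, 2/3]
  [0, 2/3, 0]
  [2/3, 0, 2/5],
b = (6, 12/5, 38/15).
Solving gives a_0 = 2, a_1 = 18/5, a_2 = 3, so
  g(x) = 3*x^2 + 18*x/5 + 2.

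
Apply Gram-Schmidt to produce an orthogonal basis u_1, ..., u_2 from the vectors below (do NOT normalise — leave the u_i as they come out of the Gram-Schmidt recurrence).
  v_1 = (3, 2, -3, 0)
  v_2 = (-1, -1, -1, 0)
Orthogonal basis:
  u_1 = (3, 2, -3, 0)
  u_2 = (-8/11, -9/11, -14/11, 0)

Apply the Gram-Schmidt recurrence
  u_1 = v_1
  u_i = v_i − Σ_{j<i} ((v_i · u_j) / (u_j · u_j)) · u_j.

Step by step this gives:
  u_1 = (3, 2, -3, 0)
  u_2 = (-8/11, -9/11, -14/11, 0)

Orthogonality check:
  u_2 · u_1 = 0 (should be 0)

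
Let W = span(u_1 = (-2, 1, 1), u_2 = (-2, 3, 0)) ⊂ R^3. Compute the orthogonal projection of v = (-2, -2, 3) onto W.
proj_W(v) = (-64/29, -62/29, 79/29)

Set up U = [u_1 | ... | u_2] ∈ R^(3×2). The projector onto W = col(U) is P = U (U^T U)^(-1) U^T.
Compute U^T U =
  [6, 7]
  [7, 13],
and U^T v = (5, -2).
Solve U^T U · c = U^T v for the coefficients: c = (79/29, -47/29). The projection is proj_W(v) = U c.
Check: (v - proj_W(v)) · u_1 = 0  (should be 0).
Check: (v - proj_W(v)) · u_2 = 0  (should be 0).
Result: proj_W(v) = (-64/29, -62/29, 79/29).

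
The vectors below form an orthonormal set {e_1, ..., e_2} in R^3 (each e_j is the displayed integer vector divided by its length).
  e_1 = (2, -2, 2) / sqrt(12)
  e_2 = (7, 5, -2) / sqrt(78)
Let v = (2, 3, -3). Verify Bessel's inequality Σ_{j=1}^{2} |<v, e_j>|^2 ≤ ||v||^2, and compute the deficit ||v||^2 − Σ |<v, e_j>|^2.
Σ |<v, e_j>|^2 = 547/26; ||v||^2 = 22; deficit = 25/26

Write each e_j = u_j / sqrt(<u_j, u_j>) where u_j is the displayed integer vector. Then <v, e_j> = <v, u_j> / sqrt(<u_j, u_j>), so |<v, e_j>|^2 = <v, u_j>^2 / <u_j, u_j>.
Coefficients: <v, e_1> = -8/sqrt(12), <v, e_2> = 35/sqrt(78).
Square and sum: Σ |<v, e_j>|^2 = 547/26.
Compute ||v||^2 = v·v = 22.
Deficit = 22 − 547/26 = 25/26 ≥ 0, confirming Bessel's inequality. (The deficit equals ||v − Σ <v,e_j> e_j||^2, the squared distance from v to span{e_j}.)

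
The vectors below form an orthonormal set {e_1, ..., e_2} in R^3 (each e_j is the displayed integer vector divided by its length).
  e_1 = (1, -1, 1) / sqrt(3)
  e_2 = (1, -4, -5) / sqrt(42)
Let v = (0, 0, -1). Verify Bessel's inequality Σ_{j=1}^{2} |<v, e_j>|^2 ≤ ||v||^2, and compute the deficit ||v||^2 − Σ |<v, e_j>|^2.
Σ |<v, e_j>|^2 = 13/14; ||v||^2 = 1; deficit = 1/14

Write each e_j = u_j / sqrt(<u_j, u_j>) where u_j is the displayed integer vector. Then <v, e_j> = <v, u_j> / sqrt(<u_j, u_j>), so |<v, e_j>|^2 = <v, u_j>^2 / <u_j, u_j>.
Coefficients: <v, e_1> = -1/sqrt(3), <v, e_2> = 5/sqrt(42).
Square and sum: Σ |<v, e_j>|^2 = 13/14.
Compute ||v||^2 = v·v = 1.
Deficit = 1 − 13/14 = 1/14 ≥ 0, confirming Bessel's inequality. (The deficit equals ||v − Σ <v,e_j> e_j||^2, the squared distance from v to span{e_j}.)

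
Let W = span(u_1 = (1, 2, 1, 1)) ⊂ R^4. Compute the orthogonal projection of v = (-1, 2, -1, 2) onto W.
proj_W(v) = (4/7, 8/7, 4/7, 4/7)

Set up U = [u_1 | ... | u_1] ∈ R^(4×1). The projector onto W = col(U) is P = U (U^T U)^(-1) U^T.
Compute U^T U =
  [7],
and U^T v = (4).
Solve U^T U · c = U^T v for the coefficients: c = (4/7). The projection is proj_W(v) = U c.
Check: (v - proj_W(v)) · u_1 = 0  (should be 0).
Result: proj_W(v) = (4/7, 8/7, 4/7, 4/7).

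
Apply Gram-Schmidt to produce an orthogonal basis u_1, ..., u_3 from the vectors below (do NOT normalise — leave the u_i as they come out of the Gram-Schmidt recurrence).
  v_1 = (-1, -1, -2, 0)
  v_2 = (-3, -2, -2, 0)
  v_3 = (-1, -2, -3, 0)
Orthogonal basis:
  u_1 = (-1, -1, -2, 0)
  u_2 = (-3/2, -1/2, 1, 0)
  u_3 = (2/7, -4/7, 1/7, 0)

Apply the Gram-Schmidt recurrence
  u_1 = v_1
  u_i = v_i − Σ_{j<i} ((v_i · u_j) / (u_j · u_j)) · u_j.

Step by step this gives:
  u_1 = (-1, -1, -2, 0)
  u_2 = (-3/2, -1/2, 1, 0)
  u_3 = (2/7, -4/7, 1/7, 0)

Orthogonality check:
  u_2 · u_1 = 0 (should be 0)
  u_3 · u_1 = 0 (should be 0)
  u_3 · u_2 = 0 (should be 0)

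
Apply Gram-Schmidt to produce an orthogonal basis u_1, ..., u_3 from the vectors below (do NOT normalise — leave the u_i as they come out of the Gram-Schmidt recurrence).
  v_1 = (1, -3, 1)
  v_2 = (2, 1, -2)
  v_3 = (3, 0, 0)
Orthogonal basis:
  u_1 = (1, -3, 1)
  u_2 = (25/11, 2/11, -19/11)
  u_3 = (5/6, 2/3, 7/6)

Apply the Gram-Schmidt recurrence
  u_1 = v_1
  u_i = v_i − Σ_{j<i} ((v_i · u_j) / (u_j · u_j)) · u_j.

Step by step this gives:
  u_1 = (1, -3, 1)
  u_2 = (25/11, 2/11, -19/11)
  u_3 = (5/6, 2/3, 7/6)

Orthogonality check:
  u_2 · u_1 = 0 (should be 0)
  u_3 · u_1 = 0 (should be 0)
  u_3 · u_2 = 0 (should be 0)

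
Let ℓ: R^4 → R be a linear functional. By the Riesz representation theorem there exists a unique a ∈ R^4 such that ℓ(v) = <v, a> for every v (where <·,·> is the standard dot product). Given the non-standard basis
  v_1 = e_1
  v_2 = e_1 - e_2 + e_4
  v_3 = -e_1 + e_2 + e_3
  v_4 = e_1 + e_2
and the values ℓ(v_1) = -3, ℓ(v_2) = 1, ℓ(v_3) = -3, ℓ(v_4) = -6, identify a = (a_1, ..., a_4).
a = (-3, -3, -3, 1)

Write a = (a_1, ..., a_4) in the standard basis. For each basis vector v_i, ℓ(v_i) = <v_i, a> is a linear equation in the a_j's. Collect the n equations into a matrix system V a = ℓ, where row i of V is v_i (expressed in the standard basis). Since V is invertible (lower-triangular with 1s on the diagonal, up to permutation), solve by back-substitution:
  V =
[[1, 0, 0, 0],
 [1, -1, 0, 1],
 [-1, 1, 1, 0],
 [1, 1, 0, 0]]
  V a = (-3, 1, -3, -6)
Solving gives a = (-3, -3, -3, 1).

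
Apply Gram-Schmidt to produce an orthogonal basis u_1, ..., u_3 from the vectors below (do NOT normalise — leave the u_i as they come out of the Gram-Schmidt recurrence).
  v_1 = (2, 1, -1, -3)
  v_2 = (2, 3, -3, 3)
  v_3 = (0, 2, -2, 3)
Orthogonal basis:
  u_1 = (2, 1, -1, -3)
  u_2 = (28/15, 44/15, -44/15, 16/5)
  u_3 = (-18/29, 9/29, -9/29, -6/29)

Apply the Gram-Schmidt recurrence
  u_1 = v_1
  u_i = v_i − Σ_{j<i} ((v_i · u_j) / (u_j · u_j)) · u_j.

Step by step this gives:
  u_1 = (2, 1, -1, -3)
  u_2 = (28/15, 44/15, -44/15, 16/5)
  u_3 = (-18/29, 9/29, -9/29, -6/29)

Orthogonality check:
  u_2 · u_1 = 0 (should be 0)
  u_3 · u_1 = 0 (should be 0)
  u_3 · u_2 = 0 (should be 0)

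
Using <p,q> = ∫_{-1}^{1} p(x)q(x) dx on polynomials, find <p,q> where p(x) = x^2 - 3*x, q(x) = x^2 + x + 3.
<p,q> = 2/5

Expand the product: p(x)·q(x) = x^4 - 2*x^3 - 9*x.
∫_{-1}^{1} of each monomial x^k gives [2/(k+1) if k even, 0 if k odd]. Integrating term-by-term (or equivalently evaluating the antiderivative F(x) = x^5/5 - x^4/2 - 9*x^2/2 at the endpoints):
  F(1) − F(−1) = -24/5 − (-26/5) = 2/5.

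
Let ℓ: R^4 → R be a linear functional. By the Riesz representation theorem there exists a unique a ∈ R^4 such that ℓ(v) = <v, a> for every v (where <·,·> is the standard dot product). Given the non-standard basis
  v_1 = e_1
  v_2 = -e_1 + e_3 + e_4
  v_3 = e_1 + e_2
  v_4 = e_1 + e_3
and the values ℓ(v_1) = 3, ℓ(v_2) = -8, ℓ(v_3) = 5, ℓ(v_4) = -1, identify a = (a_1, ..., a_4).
a = (3, 2, -4, -1)

Write a = (a_1, ..., a_4) in the standard basis. For each basis vector v_i, ℓ(v_i) = <v_i, a> is a linear equation in the a_j's. Collect the n equations into a matrix system V a = ℓ, where row i of V is v_i (expressed in the standard basis). Since V is invertible (lower-triangular with 1s on the diagonal, up to permutation), solve by back-substitution:
  V =
[[1, 0, 0, 0],
 [-1, 0, 1, 1],
 [1, 1, 0, 0],
 [1, 0, 1, 0]]
  V a = (3, -8, 5, -1)
Solving gives a = (3, 2, -4, -1).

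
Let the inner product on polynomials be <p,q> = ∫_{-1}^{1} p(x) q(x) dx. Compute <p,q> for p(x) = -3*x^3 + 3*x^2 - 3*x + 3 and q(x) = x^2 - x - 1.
<p,q> = -8/5

Expand the product: p(x)·q(x) = -3*x^5 + 6*x^4 - 3*x^3 + 3*x^2 - 3.
∫_{-1}^{1} of each monomial x^k gives [2/(k+1) if k even, 0 if k odd]. Integrating term-by-term (or equivalently evaluating the antiderivative F(x) = -x^6/2 + 6*x^5/5 - 3*x^4/4 + x^3 - 3*x at the endpoints):
  F(1) − F(−1) = -41/20 − (-9/20) = -8/5.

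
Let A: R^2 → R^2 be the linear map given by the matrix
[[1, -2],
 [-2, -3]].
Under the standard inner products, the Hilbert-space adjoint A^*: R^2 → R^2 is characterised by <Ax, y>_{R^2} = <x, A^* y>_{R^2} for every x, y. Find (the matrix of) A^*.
A^* = A^T =
[[1, -2],
 [-2, -3]]

For real matrices with standard dot products, the defining identity <Ax, y> = <x, A^* y> gives (Ax)^T y = x^T (A^*) y, i.e. x^T A^T y = x^T (A^*) y. Since this holds for all x, y, we must have A^* = A^T. Therefore
A^* =
[[1, -2],
 [-2, -3]].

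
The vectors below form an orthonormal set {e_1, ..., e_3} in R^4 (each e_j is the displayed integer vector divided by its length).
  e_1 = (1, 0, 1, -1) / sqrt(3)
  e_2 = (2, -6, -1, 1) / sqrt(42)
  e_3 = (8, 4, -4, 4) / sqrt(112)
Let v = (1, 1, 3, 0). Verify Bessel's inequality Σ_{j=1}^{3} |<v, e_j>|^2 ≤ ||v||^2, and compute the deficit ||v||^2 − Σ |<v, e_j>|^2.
Σ |<v, e_j>|^2 = 13/2; ||v||^2 = 11; deficit = 9/2

Write each e_j = u_j / sqrt(<u_j, u_j>) where u_j is the displayed integer vector. Then <v, e_j> = <v, u_j> / sqrt(<u_j, u_j>), so |<v, e_j>|^2 = <v, u_j>^2 / <u_j, u_j>.
Coefficients: <v, e_1> = 4/sqrt(3), <v, e_2> = -7/sqrt(42), <v, e_3> = 0/sqrt(112).
Square and sum: Σ |<v, e_j>|^2 = 13/2.
Compute ||v||^2 = v·v = 11.
Deficit = 11 − 13/2 = 9/2 ≥ 0, confirming Bessel's inequality. (The deficit equals ||v − Σ <v,e_j> e_j||^2, the squared distance from v to span{e_j}.)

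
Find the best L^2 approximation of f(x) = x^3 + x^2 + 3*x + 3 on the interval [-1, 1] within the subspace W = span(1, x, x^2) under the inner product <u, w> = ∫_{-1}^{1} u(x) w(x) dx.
g(x) = x^2 + 18*x/5 + 3

The best approximation g ∈ W is the orthogonal projection of f onto W. Writing g = a_0 + a_1 x + a_2 x^2, the coefficients solve the normal equations G · a = b where
  G_{ij} = <φ_i, φ_j> and b_i = <f, φ_i>, with φ_0 = 1, φ_1 = x, φ_2 = x^2.
G =
  [2, 0, 2/3]
  [0, 2/3, 0]
  [2/3, 0, 2/5],
b = (20/3, 12/5, 12/5).
Solving gives a_0 = 3, a_1 = 18/5, a_2 = 1, so
  g(x) = x^2 + 18*x/5 + 3.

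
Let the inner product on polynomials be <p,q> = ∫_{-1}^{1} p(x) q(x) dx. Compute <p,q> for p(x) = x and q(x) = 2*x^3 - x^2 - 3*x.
<p,q> = -6/5

Expand the product: p(x)·q(x) = 2*x^4 - x^3 - 3*x^2.
∫_{-1}^{1} of each monomial x^k gives [2/(k+1) if k even, 0 if k odd]. Integrating term-by-term (or equivalently evaluating the antiderivative F(x) = 2*x^5/5 - x^4/4 - x^3 at the endpoints):
  F(1) − F(−1) = -17/20 − (7/20) = -6/5.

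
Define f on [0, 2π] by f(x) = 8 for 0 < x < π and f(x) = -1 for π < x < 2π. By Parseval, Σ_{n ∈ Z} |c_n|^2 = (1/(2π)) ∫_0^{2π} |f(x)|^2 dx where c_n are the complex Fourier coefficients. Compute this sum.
Σ |c_n|^2 = 65/2

Parseval equates the L^2 energy of f (normalised by 1/(2π)) with the ℓ^2 sum of its Fourier coefficients: (1/(2π)) ∫_0^{2π} |f|^2 = Σ |c_n|^2.
Compute the left side: (1/(2π)) [∫_0^π 8^2 dx + ∫_π^{2π} (-1)^2 dx] = (1/(2π)) · (64π + 1π) = (64 + 1)/2 = 65/2.
So Σ_{n ∈ Z} |c_n|^2 = 65/2.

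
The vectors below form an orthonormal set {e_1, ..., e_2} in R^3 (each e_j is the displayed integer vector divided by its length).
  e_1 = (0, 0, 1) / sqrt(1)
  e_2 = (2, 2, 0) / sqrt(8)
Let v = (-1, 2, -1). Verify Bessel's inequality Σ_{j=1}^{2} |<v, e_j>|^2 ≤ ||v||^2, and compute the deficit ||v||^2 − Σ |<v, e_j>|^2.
Σ |<v, e_j>|^2 = 3/2; ||v||^2 = 6; deficit = 9/2

Write each e_j = u_j / sqrt(<u_j, u_j>) where u_j is the displayed integer vector. Then <v, e_j> = <v, u_j> / sqrt(<u_j, u_j>), so |<v, e_j>|^2 = <v, u_j>^2 / <u_j, u_j>.
Coefficients: <v, e_1> = -1/sqrt(1), <v, e_2> = 2/sqrt(8).
Square and sum: Σ |<v, e_j>|^2 = 3/2.
Compute ||v||^2 = v·v = 6.
Deficit = 6 − 3/2 = 9/2 ≥ 0, confirming Bessel's inequality. (The deficit equals ||v − Σ <v,e_j> e_j||^2, the squared distance from v to span{e_j}.)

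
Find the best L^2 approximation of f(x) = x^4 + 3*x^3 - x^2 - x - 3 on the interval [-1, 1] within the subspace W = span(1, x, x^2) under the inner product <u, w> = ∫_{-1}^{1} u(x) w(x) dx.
g(x) = -x^2/7 + 4*x/5 - 108/35

The best approximation g ∈ W is the orthogonal projection of f onto W. Writing g = a_0 + a_1 x + a_2 x^2, the coefficients solve the normal equations G · a = b where
  G_{ij} = <φ_i, φ_j> and b_i = <f, φ_i>, with φ_0 = 1, φ_1 = x, φ_2 = x^2.
G =
  [2, 0, 2/3]
  [0, 2/3, 0]
  [2/3, 0, 2/5],
b = (-94/15, 8/15, -74/35).
Solving gives a_0 = -108/35, a_1 = 4/5, a_2 = -1/7, so
  g(x) = -x^2/7 + 4*x/5 - 108/35.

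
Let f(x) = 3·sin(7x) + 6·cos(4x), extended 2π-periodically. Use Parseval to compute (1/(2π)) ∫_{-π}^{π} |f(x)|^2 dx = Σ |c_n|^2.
Σ |c_n|^2 = 45/2

Expand |f|^2 and use orthogonality of {sin(nx), cos(mx)} on [-π, π]:
  ∫_{-π}^{π} sin(nx)^2 dx = π, ∫ cos(mx)^2 dx = π, and cross terms integrate to 0.
So ∫_{-π}^{π} f(x)^2 dx = 3^2 · π + 6^2 · π = (9 + 36)π.
Divide by 2π: (9 + 36)/2 = 45/2.
By Parseval, this equals Σ |c_n|^2.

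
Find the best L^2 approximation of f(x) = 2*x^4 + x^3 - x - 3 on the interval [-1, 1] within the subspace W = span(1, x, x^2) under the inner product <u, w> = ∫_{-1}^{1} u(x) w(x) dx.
g(x) = 12*x^2/7 - 2*x/5 - 111/35

The best approximation g ∈ W is the orthogonal projection of f onto W. Writing g = a_0 + a_1 x + a_2 x^2, the coefficients solve the normal equations G · a = b where
  G_{ij} = <φ_i, φ_j> and b_i = <f, φ_i>, with φ_0 = 1, φ_1 = x, φ_2 = x^2.
G =
  [2, 0, 2/3]
  [0, 2/3, 0]
  [2/3, 0, 2/5],
b = (-26/5, -4/15, -10/7).
Solving gives a_0 = -111/35, a_1 = -2/5, a_2 = 12/7, so
  g(x) = 12*x^2/7 - 2*x/5 - 111/35.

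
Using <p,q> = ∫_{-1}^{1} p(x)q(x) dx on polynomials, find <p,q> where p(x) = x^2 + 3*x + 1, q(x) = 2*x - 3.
<p,q> = -4

Expand the product: p(x)·q(x) = 2*x^3 + 3*x^2 - 7*x - 3.
∫_{-1}^{1} of each monomial x^k gives [2/(k+1) if k even, 0 if k odd]. Integrating term-by-term (or equivalently evaluating the antiderivative F(x) = x^4/2 + x^3 - 7*x^2/2 - 3*x at the endpoints):
  F(1) − F(−1) = -5 − (-1) = -4.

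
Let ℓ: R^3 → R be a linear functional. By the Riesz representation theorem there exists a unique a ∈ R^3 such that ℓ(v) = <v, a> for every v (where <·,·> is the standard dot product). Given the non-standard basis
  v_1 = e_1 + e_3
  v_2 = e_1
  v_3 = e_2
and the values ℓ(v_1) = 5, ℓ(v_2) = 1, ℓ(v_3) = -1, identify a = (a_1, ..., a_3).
a = (1, -1, 4)

Write a = (a_1, ..., a_3) in the standard basis. For each basis vector v_i, ℓ(v_i) = <v_i, a> is a linear equation in the a_j's. Collect the n equations into a matrix system V a = ℓ, where row i of V is v_i (expressed in the standard basis). Since V is invertible (lower-triangular with 1s on the diagonal, up to permutation), solve by back-substitution:
  V =
[[1, 0, 1],
 [1, 0, 0],
 [0, 1, 0]]
  V a = (5, 1, -1)
Solving gives a = (1, -1, 4).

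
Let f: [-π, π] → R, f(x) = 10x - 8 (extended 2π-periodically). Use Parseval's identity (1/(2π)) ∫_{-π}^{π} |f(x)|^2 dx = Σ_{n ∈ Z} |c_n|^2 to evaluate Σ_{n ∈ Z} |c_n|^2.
Σ |c_n|^2 = 100π^2/3 + 64

Expand and integrate term by term over [-π, π]:
  ∫ (10x)^2 dx = 100·(2π^3/3); ∫ 2·10·(-8)·x dx = 0 (odd integrand); ∫ (-8)^2 dx = 64·2π.
So (1/(2π)) ∫_{-π}^{π} (10x - 8)^2 dx = 100π^2/3 + 64 = 100π^2/3 + 64.
Parseval ⇒ Σ |c_n|^2 = 100π^2/3 + 64.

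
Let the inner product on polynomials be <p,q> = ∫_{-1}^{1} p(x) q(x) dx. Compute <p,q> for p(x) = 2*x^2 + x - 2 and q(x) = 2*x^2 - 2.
<p,q> = 64/15

Expand the product: p(x)·q(x) = 4*x^4 + 2*x^3 - 8*x^2 - 2*x + 4.
∫_{-1}^{1} of each monomial x^k gives [2/(k+1) if k even, 0 if k odd]. Integrating term-by-term (or equivalently evaluating the antiderivative F(x) = 4*x^5/5 + x^4/2 - 8*x^3/3 - x^2 + 4*x at the endpoints):
  F(1) − F(−1) = 49/30 − (-79/30) = 64/15.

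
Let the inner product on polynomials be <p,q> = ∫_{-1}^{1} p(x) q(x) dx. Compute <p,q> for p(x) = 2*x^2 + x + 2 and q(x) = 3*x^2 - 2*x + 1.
<p,q> = 52/5

Expand the product: p(x)·q(x) = 6*x^4 - x^3 + 6*x^2 - 3*x + 2.
∫_{-1}^{1} of each monomial x^k gives [2/(k+1) if k even, 0 if k odd]. Integrating term-by-term (or equivalently evaluating the antiderivative F(x) = 6*x^5/5 - x^4/4 + 2*x^3 - 3*x^2/2 + 2*x at the endpoints):
  F(1) − F(−1) = 69/20 − (-139/20) = 52/5.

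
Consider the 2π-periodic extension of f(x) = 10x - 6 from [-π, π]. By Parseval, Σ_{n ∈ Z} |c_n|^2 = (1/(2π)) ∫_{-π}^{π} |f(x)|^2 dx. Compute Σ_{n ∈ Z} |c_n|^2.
Σ |c_n|^2 = 100π^2/3 + 36

Expand and integrate term by term over [-π, π]:
  ∫ (10x)^2 dx = 100·(2π^3/3); ∫ 2·10·(-6)·x dx = 0 (odd integrand); ∫ (-6)^2 dx = 36·2π.
So (1/(2π)) ∫_{-π}^{π} (10x - 6)^2 dx = 100π^2/3 + 36 = 100π^2/3 + 36.
Parseval ⇒ Σ |c_n|^2 = 100π^2/3 + 36.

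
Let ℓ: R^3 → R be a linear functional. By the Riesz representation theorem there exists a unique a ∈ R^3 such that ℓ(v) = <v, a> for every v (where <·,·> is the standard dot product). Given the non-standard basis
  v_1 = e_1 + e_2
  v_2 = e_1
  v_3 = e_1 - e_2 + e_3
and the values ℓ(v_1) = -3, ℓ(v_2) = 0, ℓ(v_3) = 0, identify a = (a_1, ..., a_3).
a = (0, -3, -3)

Write a = (a_1, ..., a_3) in the standard basis. For each basis vector v_i, ℓ(v_i) = <v_i, a> is a linear equation in the a_j's. Collect the n equations into a matrix system V a = ℓ, where row i of V is v_i (expressed in the standard basis). Since V is invertible (lower-triangular with 1s on the diagonal, up to permutation), solve by back-substitution:
  V =
[[1, 1, 0],
 [1, 0, 0],
 [1, -1, 1]]
  V a = (-3, 0, 0)
Solving gives a = (0, -3, -3).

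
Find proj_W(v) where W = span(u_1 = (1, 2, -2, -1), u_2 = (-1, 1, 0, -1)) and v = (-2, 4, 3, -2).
proj_W(v) = (-43/13, 28/13, 10/13, -33/13)

Set up U = [u_1 | ... | u_2] ∈ R^(4×2). The projector onto W = col(U) is P = U (U^T U)^(-1) U^T.
Compute U^T U =
  [10, 2]
  [2, 3],
and U^T v = (2, 8).
Solve U^T U · c = U^T v for the coefficients: c = (-5/13, 38/13). The projection is proj_W(v) = U c.
Check: (v - proj_W(v)) · u_1 = 0  (should be 0).
Check: (v - proj_W(v)) · u_2 = 0  (should be 0).
Result: proj_W(v) = (-43/13, 28/13, 10/13, -33/13).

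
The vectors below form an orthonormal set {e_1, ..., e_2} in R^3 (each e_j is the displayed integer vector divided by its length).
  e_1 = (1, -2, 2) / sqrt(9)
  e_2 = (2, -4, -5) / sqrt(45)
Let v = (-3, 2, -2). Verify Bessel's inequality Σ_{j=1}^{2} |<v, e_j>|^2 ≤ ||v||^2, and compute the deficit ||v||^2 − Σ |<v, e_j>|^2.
Σ |<v, e_j>|^2 = 69/5; ||v||^2 = 17; deficit = 16/5

Write each e_j = u_j / sqrt(<u_j, u_j>) where u_j is the displayed integer vector. Then <v, e_j> = <v, u_j> / sqrt(<u_j, u_j>), so |<v, e_j>|^2 = <v, u_j>^2 / <u_j, u_j>.
Coefficients: <v, e_1> = -11/sqrt(9), <v, e_2> = -4/sqrt(45).
Square and sum: Σ |<v, e_j>|^2 = 69/5.
Compute ||v||^2 = v·v = 17.
Deficit = 17 − 69/5 = 16/5 ≥ 0, confirming Bessel's inequality. (The deficit equals ||v − Σ <v,e_j> e_j||^2, the squared distance from v to span{e_j}.)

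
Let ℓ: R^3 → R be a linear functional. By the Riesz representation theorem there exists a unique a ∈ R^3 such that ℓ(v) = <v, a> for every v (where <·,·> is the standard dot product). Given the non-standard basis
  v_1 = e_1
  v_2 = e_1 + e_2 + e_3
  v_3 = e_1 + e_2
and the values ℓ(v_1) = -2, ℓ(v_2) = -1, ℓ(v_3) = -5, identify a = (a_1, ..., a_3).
a = (-2, -3, 4)

Write a = (a_1, ..., a_3) in the standard basis. For each basis vector v_i, ℓ(v_i) = <v_i, a> is a linear equation in the a_j's. Collect the n equations into a matrix system V a = ℓ, where row i of V is v_i (expressed in the standard basis). Since V is invertible (lower-triangular with 1s on the diagonal, up to permutation), solve by back-substitution:
  V =
[[1, 0, 0],
 [1, 1, 1],
 [1, 1, 0]]
  V a = (-2, -1, -5)
Solving gives a = (-2, -3, 4).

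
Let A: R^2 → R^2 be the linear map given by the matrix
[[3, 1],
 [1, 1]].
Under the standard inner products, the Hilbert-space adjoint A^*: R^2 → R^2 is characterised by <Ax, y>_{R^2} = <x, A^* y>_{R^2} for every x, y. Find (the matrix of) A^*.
A^* = A^T =
[[3, 1],
 [1, 1]]

For real matrices with standard dot products, the defining identity <Ax, y> = <x, A^* y> gives (Ax)^T y = x^T (A^*) y, i.e. x^T A^T y = x^T (A^*) y. Since this holds for all x, y, we must have A^* = A^T. Therefore
A^* =
[[3, 1],
 [1, 1]].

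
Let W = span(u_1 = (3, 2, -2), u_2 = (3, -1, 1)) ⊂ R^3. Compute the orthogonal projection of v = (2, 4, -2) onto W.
proj_W(v) = (2, 3, -3)

Set up U = [u_1 | ... | u_2] ∈ R^(3×2). The projector onto W = col(U) is P = U (U^T U)^(-1) U^T.
Compute U^T U =
  [17, 5]
  [5, 11],
and U^T v = (18, 0).
Solve U^T U · c = U^T v for the coefficients: c = (11/9, -5/9). The projection is proj_W(v) = U c.
Check: (v - proj_W(v)) · u_1 = 0  (should be 0).
Check: (v - proj_W(v)) · u_2 = 0  (should be 0).
Result: proj_W(v) = (2, 3, -3).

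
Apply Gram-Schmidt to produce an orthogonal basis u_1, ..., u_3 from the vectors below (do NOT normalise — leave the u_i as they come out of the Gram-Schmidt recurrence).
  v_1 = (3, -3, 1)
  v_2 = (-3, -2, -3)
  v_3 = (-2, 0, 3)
Orthogonal basis:
  u_1 = (3, -3, 1)
  u_2 = (-39/19, -56/19, -51/19)
  u_3 = (-737/382, -201/191, 1005/382)

Apply the Gram-Schmidt recurrence
  u_1 = v_1
  u_i = v_i − Σ_{j<i} ((v_i · u_j) / (u_j · u_j)) · u_j.

Step by step this gives:
  u_1 = (3, -3, 1)
  u_2 = (-39/19, -56/19, -51/19)
  u_3 = (-737/382, -201/191, 1005/382)

Orthogonality check:
  u_2 · u_1 = 0 (should be 0)
  u_3 · u_1 = 0 (should be 0)
  u_3 · u_2 = 0 (should be 0)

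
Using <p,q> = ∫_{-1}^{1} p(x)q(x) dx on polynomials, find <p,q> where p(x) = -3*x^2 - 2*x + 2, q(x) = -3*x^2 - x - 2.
<p,q> = -46/15

Expand the product: p(x)·q(x) = 9*x^4 + 9*x^3 + 2*x^2 + 2*x - 4.
∫_{-1}^{1} of each monomial x^k gives [2/(k+1) if k even, 0 if k odd]. Integrating term-by-term (or equivalently evaluating the antiderivative F(x) = 9*x^5/5 + 9*x^4/4 + 2*x^3/3 + x^2 - 4*x at the endpoints):
  F(1) − F(−1) = 103/60 − (287/60) = -46/15.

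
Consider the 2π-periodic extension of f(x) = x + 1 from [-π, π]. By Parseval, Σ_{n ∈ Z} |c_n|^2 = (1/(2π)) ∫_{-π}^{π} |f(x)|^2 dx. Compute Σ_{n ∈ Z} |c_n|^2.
Σ |c_n|^2 = π^2/3 + 1

Expand and integrate term by term over [-π, π]:
  ∫ (x)^2 dx = 1·(2π^3/3); ∫ 2·1·(1)·x dx = 0 (odd integrand); ∫ 1^2 dx = 1·2π.
So (1/(2π)) ∫_{-π}^{π} (x + 1)^2 dx = 1π^2/3 + 1 = π^2/3 + 1.
Parseval ⇒ Σ |c_n|^2 = π^2/3 + 1.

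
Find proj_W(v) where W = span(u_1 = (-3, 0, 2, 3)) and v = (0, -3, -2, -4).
proj_W(v) = (24/11, 0, -16/11, -24/11)

Set up U = [u_1 | ... | u_1] ∈ R^(4×1). The projector onto W = col(U) is P = U (U^T U)^(-1) U^T.
Compute U^T U =
  [22],
and U^T v = (-16).
Solve U^T U · c = U^T v for the coefficients: c = (-8/11). The projection is proj_W(v) = U c.
Check: (v - proj_W(v)) · u_1 = 0  (should be 0).
Result: proj_W(v) = (24/11, 0, -16/11, -24/11).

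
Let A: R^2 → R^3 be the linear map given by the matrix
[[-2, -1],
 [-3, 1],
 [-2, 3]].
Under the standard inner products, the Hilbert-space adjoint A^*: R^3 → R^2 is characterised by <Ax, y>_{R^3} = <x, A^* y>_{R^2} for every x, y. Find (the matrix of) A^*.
A^* = A^T =
[[-2, -3, -2],
 [-1, 1, 3]]

For real matrices with standard dot products, the defining identity <Ax, y> = <x, A^* y> gives (Ax)^T y = x^T (A^*) y, i.e. x^T A^T y = x^T (A^*) y. Since this holds for all x, y, we must have A^* = A^T. Therefore
A^* =
[[-2, -3, -2],
 [-1, 1, 3]].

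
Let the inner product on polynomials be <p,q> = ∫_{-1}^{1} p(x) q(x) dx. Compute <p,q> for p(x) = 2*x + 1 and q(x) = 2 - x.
<p,q> = 8/3

Expand the product: p(x)·q(x) = -2*x^2 + 3*x + 2.
∫_{-1}^{1} of each monomial x^k gives [2/(k+1) if k even, 0 if k odd]. Integrating term-by-term (or equivalently evaluating the antiderivative F(x) = -2*x^3/3 + 3*x^2/2 + 2*x at the endpoints):
  F(1) − F(−1) = 17/6 − (1/6) = 8/3.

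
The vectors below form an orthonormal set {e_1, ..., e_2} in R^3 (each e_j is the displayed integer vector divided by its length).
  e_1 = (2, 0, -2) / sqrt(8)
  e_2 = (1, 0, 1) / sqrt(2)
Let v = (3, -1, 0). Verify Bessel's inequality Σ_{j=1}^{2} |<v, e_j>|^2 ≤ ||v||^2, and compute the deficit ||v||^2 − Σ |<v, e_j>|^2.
Σ |<v, e_j>|^2 = 9; ||v||^2 = 10; deficit = 1

Write each e_j = u_j / sqrt(<u_j, u_j>) where u_j is the displayed integer vector. Then <v, e_j> = <v, u_j> / sqrt(<u_j, u_j>), so |<v, e_j>|^2 = <v, u_j>^2 / <u_j, u_j>.
Coefficients: <v, e_1> = 6/sqrt(8), <v, e_2> = 3/sqrt(2).
Square and sum: Σ |<v, e_j>|^2 = 9.
Compute ||v||^2 = v·v = 10.
Deficit = 10 − 9 = 1 ≥ 0, confirming Bessel's inequality. (The deficit equals ||v − Σ <v,e_j> e_j||^2, the squared distance from v to span{e_j}.)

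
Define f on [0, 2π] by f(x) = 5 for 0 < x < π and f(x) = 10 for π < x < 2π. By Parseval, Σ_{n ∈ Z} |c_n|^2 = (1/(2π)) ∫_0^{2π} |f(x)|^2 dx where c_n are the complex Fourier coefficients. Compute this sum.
Σ |c_n|^2 = 125/2

Parseval equates the L^2 energy of f (normalised by 1/(2π)) with the ℓ^2 sum of its Fourier coefficients: (1/(2π)) ∫_0^{2π} |f|^2 = Σ |c_n|^2.
Compute the left side: (1/(2π)) [∫_0^π 5^2 dx + ∫_π^{2π} 10^2 dx] = (1/(2π)) · (25π + 100π) = (25 + 100)/2 = 125/2.
So Σ_{n ∈ Z} |c_n|^2 = 125/2.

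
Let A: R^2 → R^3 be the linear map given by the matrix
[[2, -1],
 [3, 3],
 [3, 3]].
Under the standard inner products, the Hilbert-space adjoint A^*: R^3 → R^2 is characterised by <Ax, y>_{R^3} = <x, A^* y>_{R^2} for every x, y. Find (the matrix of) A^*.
A^* = A^T =
[[2, 3, 3],
 [-1, 3, 3]]

For real matrices with standard dot products, the defining identity <Ax, y> = <x, A^* y> gives (Ax)^T y = x^T (A^*) y, i.e. x^T A^T y = x^T (A^*) y. Since this holds for all x, y, we must have A^* = A^T. Therefore
A^* =
[[2, 3, 3],
 [-1, 3, 3]].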